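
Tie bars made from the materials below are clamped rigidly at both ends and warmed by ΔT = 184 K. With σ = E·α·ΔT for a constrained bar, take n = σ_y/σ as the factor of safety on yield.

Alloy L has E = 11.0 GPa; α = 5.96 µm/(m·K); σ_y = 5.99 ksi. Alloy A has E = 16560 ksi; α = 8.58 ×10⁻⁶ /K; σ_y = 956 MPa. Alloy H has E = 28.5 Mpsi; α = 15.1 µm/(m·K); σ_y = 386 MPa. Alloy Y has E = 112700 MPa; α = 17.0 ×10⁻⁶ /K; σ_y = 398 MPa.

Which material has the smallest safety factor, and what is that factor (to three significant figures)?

With everything in SI (GPa, ×10⁻⁶/K, MPa):
  alloy L: E = 11.00, α = 5.96, σ_y = 41.30 → σ = 12.1 MPa, n = 3.42
  alloy A: E = 114.2, α = 8.58, σ_y = 956.0 → σ = 180 MPa, n = 5.30
  alloy H: E = 196.5, α = 15.1, σ_y = 386.0 → σ = 546 MPa, n = 0.707
  alloy Y: E = 112.7, α = 17.0, σ_y = 398.0 → σ = 353 MPa, n = 1.13
Smallest n: alloy H with n = 0.707.

alloy H, n = 0.707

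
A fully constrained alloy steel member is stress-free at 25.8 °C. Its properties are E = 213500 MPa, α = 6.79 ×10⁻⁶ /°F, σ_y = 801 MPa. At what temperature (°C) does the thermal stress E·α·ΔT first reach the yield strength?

E = 213500 MPa = 213.5 GPa.
α = 6.79×10⁻⁶/°F × 9/5 = 12.2×10⁻⁶/K.
E·α·ΔT = 801.0 MPa ⇒ ΔT = 801.0 / (213.5×10³ × 12.2×10⁻⁶) = 307.0 K.
T = 25.8 + 307.0 = 332.8 °C.

333 °C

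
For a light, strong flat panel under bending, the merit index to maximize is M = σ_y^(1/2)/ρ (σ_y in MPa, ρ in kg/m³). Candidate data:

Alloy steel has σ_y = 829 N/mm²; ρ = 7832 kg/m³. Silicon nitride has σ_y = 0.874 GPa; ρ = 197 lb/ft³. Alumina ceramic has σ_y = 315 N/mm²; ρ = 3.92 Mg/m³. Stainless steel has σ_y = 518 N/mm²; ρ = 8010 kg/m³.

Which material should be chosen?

silicon nitride

Convert each candidate to consistent units, then evaluate M:
  alloy steel: σ_y = 829.0 MPa, ρ = 7832 kg/m³
  silicon nitride: σ_y = 874.0 MPa, ρ = 3156 kg/m³
  alumina ceramic: σ_y = 315.0 MPa, ρ = 3920 kg/m³
  stainless steel: σ_y = 518.0 MPa, ρ = 8010 kg/m³
  silicon nitride: M = 9.37×10⁻³
  alumina ceramic: M = 4.53×10⁻³
  alloy steel: M = 3.68×10⁻³
  stainless steel: M = 2.84×10⁻³
Highest index: silicon nitride.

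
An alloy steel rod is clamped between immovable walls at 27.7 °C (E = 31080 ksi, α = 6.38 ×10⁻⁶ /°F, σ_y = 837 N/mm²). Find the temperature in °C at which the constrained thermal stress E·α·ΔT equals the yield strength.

368 °C

E = 31080 ksi = 214.3 GPa.
α = 6.38×10⁻⁶/°F × 9/5 = 11.5×10⁻⁶/K.
σ_y = 837 N/mm² = 837.0 MPa.
E·α·ΔT = 837.0 MPa ⇒ ΔT = 837.0 / (214.3×10³ × 11.5×10⁻⁶) = 340.1 K.
T = 27.7 + 340.1 = 367.8 °C.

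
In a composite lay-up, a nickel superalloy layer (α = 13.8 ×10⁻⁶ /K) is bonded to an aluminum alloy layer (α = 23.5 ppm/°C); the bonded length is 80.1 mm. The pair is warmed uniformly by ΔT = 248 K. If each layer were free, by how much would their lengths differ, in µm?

193 µm

Δα = |13.8 − 23.5|×10⁻⁶/K = 9.70×10⁻⁶/K.
ΔL_mismatch = Δα·L·ΔT = 9.70×10⁻⁶ × 80.1 mm × 248.0 K = 193 µm.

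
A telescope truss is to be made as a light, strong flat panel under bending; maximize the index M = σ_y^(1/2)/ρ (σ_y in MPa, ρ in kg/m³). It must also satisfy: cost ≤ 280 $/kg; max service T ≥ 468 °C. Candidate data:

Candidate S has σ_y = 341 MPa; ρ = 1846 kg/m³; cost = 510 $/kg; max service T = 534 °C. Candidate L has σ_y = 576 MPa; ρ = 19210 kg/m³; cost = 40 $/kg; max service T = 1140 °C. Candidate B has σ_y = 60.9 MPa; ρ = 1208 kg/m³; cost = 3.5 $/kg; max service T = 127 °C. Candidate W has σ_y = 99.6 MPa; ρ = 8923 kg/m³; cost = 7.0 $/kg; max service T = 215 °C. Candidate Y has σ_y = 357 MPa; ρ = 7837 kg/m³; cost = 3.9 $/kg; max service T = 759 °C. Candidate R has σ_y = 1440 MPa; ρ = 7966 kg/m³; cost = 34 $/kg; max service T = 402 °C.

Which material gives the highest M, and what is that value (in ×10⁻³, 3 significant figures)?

Screen on constraints: cost ≤ 280 $/kg; max service T ≥ 468 °C. Survivors: candidate L, candidate Y.
Computing M directly (units already consistent):
  candidate Y: M = 2.41×10⁻³
  candidate L: M = 1.25×10⁻³
Candidate Y has the largest M.

candidate Y, M = 2.41×10⁻³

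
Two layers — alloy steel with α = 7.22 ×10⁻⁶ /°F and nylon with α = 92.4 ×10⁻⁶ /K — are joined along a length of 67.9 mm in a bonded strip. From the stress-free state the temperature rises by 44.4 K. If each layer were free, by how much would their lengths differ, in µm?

239 µm

alloy steel: α = 7.22×10⁻⁶/°F × 9/5 = 13.0×10⁻⁶/K.
Δα = |13.0 − 92.4|×10⁻⁶/K = 79.4×10⁻⁶/K.
ΔL_mismatch = Δα·L·ΔT = 79.4×10⁻⁶ × 67.9 mm × 44.4 K = 239 µm.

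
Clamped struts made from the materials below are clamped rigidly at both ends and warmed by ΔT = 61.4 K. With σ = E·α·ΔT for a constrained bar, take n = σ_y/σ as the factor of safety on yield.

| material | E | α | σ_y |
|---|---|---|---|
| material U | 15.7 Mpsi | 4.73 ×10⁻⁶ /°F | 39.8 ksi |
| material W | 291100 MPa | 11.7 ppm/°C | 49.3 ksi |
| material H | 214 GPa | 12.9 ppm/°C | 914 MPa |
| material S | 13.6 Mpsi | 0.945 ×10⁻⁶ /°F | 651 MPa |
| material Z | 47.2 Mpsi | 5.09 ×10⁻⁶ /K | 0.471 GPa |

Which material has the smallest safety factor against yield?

material W

With everything in SI (GPa, ×10⁻⁶/K, MPa):
  material U: E = 108.2, α = 8.51, σ_y = 274.4 → σ = 56.6 MPa, n = 4.85
  material W: E = 291.1, α = 11.7, σ_y = 339.9 → σ = 209 MPa, n = 1.63
  material H: E = 214.0, α = 12.9, σ_y = 914.0 → σ = 170 MPa, n = 5.39
  material S: E = 93.77, α = 1.70, σ_y = 651.0 → σ = 9.79 MPa, n = 66.5
  material Z: E = 325.4, α = 5.09, σ_y = 471.0 → σ = 102 MPa, n = 4.63
The minimum is material W at n = 1.63.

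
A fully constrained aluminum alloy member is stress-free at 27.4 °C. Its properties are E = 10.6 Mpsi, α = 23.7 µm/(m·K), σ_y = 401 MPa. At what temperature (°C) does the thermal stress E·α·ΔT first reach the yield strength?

259 °C

E = 10.6 Mpsi = 73.08 GPa.
E·α·ΔT = 401.0 MPa ⇒ ΔT = 401.0 / (73.08×10³ × 23.7×10⁻⁶) = 231.5 K.
T = 27.4 + 231.5 = 258.9 °C.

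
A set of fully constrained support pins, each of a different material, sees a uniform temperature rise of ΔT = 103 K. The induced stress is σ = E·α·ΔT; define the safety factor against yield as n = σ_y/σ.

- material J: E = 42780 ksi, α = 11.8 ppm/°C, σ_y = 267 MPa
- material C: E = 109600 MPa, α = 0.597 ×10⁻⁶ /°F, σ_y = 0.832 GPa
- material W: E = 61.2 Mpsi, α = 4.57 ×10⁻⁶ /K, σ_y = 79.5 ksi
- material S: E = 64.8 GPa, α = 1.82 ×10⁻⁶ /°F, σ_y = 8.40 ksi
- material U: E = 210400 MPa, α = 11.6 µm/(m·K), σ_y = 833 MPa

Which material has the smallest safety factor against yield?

material J

With everything in SI (GPa, ×10⁻⁶/K, MPa):
  material J: E = 295.0, α = 11.8, σ_y = 267.0 → σ = 358 MPa, n = 0.745
  material C: E = 109.6, α = 1.07, σ_y = 832.0 → σ = 12.1 MPa, n = 68.6
  material W: E = 422.0, α = 4.57, σ_y = 548.1 → σ = 199 MPa, n = 2.76
  material S: E = 64.80, α = 3.28, σ_y = 57.92 → σ = 21.9 MPa, n = 2.65
  material U: E = 210.4, α = 11.6, σ_y = 833.0 → σ = 251 MPa, n = 3.31
Smallest n: material J with n = 0.745.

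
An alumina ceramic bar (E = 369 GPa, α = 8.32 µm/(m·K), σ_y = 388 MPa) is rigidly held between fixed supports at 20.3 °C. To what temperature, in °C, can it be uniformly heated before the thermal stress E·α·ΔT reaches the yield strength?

147 °C

E·α·ΔT = 388.0 MPa ⇒ ΔT = 388.0 / (369.0×10³ × 8.32×10⁻⁶) = 126.4 K.
T = 20.3 + 126.4 = 146.7 °C.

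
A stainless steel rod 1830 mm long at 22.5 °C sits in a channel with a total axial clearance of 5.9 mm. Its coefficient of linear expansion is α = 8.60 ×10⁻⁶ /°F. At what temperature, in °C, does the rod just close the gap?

231 °C

α = 8.60×10⁻⁶/°F × 9/5 = 15.5×10⁻⁶/K.
α·L₀·ΔT = 5.9 mm ⇒ ΔT = 5.9 / (15.5×10⁻⁶ × 1830.0) = 208.3 K.
T = 22.5 + 208.3 = 230.8 °C.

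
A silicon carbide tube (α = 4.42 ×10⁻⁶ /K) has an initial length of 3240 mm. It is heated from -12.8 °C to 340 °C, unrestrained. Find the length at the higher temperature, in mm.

3245.1 mm

ΔT = 340 − (-12.8) = 352.8 K.
ΔL = α·L₀·ΔT = 4.42×10⁻⁶ × 3240 mm × 352.8 K = 5.05 mm.
L = L₀ + ΔL = 3240 + 5.05 = 3245.1 mm.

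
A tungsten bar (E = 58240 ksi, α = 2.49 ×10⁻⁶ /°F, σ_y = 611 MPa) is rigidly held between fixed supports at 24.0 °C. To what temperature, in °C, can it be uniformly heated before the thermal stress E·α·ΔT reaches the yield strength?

E = 58240 ksi = 401.6 GPa.
α = 2.49×10⁻⁶/°F × 9/5 = 4.48×10⁻⁶/K.
E·α·ΔT = 611.0 MPa ⇒ ΔT = 611.0 / (401.6×10³ × 4.48×10⁻⁶) = 339.5 K.
T = 24.0 + 339.5 = 363.5 °C.

363 °C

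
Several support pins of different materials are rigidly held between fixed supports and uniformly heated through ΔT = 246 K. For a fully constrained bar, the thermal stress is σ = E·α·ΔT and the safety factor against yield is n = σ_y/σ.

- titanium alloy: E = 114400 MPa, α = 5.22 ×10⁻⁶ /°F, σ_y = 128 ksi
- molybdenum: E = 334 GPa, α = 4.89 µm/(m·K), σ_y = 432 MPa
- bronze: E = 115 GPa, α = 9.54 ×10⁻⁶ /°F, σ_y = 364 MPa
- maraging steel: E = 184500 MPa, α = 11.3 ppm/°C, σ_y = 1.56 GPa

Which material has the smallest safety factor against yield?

bronze

With everything in SI (GPa, ×10⁻⁶/K, MPa):
  titanium alloy: E = 114.4, α = 9.40, σ_y = 882.5 → σ = 264 MPa, n = 3.34
  molybdenum: E = 334.0, α = 4.89, σ_y = 432.0 → σ = 402 MPa, n = 1.08
  bronze: E = 115.0, α = 17.2, σ_y = 364.0 → σ = 486 MPa, n = 0.749
  maraging steel: E = 184.5, α = 11.3, σ_y = 1560 → σ = 513 MPa, n = 3.04
Bronze has the lowest safety factor, n = 0.749.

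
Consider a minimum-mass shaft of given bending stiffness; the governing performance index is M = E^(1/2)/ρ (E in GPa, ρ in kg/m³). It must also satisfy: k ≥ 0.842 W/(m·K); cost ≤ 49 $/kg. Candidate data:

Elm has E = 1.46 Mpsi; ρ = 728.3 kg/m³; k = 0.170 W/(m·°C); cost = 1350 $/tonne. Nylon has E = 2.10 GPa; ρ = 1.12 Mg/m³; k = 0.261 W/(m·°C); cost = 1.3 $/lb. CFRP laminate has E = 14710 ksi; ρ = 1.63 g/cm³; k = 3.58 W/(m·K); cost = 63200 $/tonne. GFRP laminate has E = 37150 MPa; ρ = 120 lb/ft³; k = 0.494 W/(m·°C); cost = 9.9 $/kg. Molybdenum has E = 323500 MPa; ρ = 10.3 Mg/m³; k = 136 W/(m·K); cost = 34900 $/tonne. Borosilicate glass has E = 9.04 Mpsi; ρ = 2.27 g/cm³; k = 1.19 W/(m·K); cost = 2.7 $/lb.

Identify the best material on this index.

borosilicate glass

Screen on constraints: k ≥ 0.842 W/(m·K); cost ≤ 49 $/kg. Survivors: molybdenum, borosilicate glass.
After converting to SI:
  molybdenum: E = 323.5 GPa, ρ = 10300 kg/m³
  borosilicate glass: E = 62.33 GPa, ρ = 2270 kg/m³
  borosilicate glass: M = 3.48×10⁻³
  molybdenum: M = 1.75×10⁻³
Borosilicate glass ranks first.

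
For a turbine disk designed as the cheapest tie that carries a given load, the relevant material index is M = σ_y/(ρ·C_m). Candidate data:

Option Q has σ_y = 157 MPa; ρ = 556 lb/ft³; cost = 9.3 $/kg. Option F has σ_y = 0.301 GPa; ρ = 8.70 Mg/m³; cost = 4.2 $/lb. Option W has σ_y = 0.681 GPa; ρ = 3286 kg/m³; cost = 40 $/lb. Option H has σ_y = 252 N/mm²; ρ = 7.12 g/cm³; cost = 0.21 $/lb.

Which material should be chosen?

option H

After converting to SI:
  option Q: σ_y = 157.0 MPa, ρ = 8906 kg/m³, cost = 9.300 $/kg
  option F: σ_y = 301.0 MPa, ρ = 8700 kg/m³, cost = 9.259 $/kg
  option W: σ_y = 681.0 MPa, ρ = 3286 kg/m³, cost = 88.18 $/kg
  option H: σ_y = 252.0 MPa, ρ = 7120 kg/m³, cost = 0.4630 $/kg
  option H: M = 76.4 kN·m per $
  option F: M = 3.74 kN·m per $
  option W: M = 2.35 kN·m per $
  option Q: M = 1.90 kN·m per $
Highest index: option H.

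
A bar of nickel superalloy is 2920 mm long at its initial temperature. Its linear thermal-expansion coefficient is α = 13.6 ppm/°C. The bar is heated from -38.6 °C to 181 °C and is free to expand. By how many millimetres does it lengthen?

ΔT = 181 − (-38.6) = 219.6 K.
ΔL = α·L₀·ΔT = 13.6×10⁻⁶ × 2920 mm × 219.6 K = 8.72 mm.

8.72 mm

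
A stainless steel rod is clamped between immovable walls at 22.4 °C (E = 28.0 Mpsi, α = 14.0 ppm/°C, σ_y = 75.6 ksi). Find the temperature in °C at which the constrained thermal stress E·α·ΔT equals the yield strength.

215 °C

E = 28.0 Mpsi = 193.1 GPa.
σ_y = 75.6 ksi = 521.2 MPa.
E·α·ΔT = 521.2 MPa ⇒ ΔT = 521.2 / (193.1×10³ × 14.0×10⁻⁶) = 192.9 K.
T = 22.4 + 192.9 = 215.3 °C.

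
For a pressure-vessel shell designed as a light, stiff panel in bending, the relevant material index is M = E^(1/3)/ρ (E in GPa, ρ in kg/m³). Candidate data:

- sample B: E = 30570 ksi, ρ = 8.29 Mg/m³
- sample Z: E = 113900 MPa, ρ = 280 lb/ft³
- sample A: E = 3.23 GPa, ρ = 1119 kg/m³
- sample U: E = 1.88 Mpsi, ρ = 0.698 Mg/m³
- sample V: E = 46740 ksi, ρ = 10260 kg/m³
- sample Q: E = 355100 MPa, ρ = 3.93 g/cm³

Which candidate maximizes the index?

sample U

Normalizing units and computing the index:
  sample B: E = 210.8 GPa, ρ = 8290 kg/m³
  sample Z: E = 113.9 GPa, ρ = 4485 kg/m³
  sample A: E = 3.230 GPa, ρ = 1119 kg/m³
  sample U: E = 12.96 GPa, ρ = 698.0 kg/m³
  sample V: E = 322.3 GPa, ρ = 10260 kg/m³
  sample Q: E = 355.1 GPa, ρ = 3930 kg/m³
  sample U: M = 3.37×10⁻³
  sample Q: M = 1.80×10⁻³
  sample A: M = 1.32×10⁻³
  sample Z: M = 1.08×10⁻³
  sample B: M = 0.718×10⁻³
  sample V: M = 0.668×10⁻³
Sample U has the largest M.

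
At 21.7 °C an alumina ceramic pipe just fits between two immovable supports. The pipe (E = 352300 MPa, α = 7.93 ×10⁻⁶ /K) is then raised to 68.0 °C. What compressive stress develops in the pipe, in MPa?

E = 352300 MPa = 352.3 GPa.
ΔT = 46.30 K. Constrained thermal stress σ = E·α·ΔT = 352.3×10³ MPa × 7.93×10⁻⁶ × 46.30 = 129 MPa (compressive).

129 MPa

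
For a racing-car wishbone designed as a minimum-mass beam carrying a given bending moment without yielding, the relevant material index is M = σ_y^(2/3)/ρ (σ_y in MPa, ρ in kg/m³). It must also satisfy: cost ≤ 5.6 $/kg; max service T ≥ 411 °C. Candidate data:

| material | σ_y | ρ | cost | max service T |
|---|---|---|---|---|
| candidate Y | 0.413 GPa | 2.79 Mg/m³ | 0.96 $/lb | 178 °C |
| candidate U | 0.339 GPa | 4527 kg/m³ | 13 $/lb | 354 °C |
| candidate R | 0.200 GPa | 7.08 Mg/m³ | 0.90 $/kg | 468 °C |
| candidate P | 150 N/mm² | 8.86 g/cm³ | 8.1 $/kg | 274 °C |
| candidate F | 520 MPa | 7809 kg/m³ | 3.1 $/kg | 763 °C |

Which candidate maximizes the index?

candidate F

Screen on constraints: cost ≤ 5.6 $/kg; max service T ≥ 411 °C. Survivors: candidate R, candidate F.
In SI units:
  candidate R: σ_y = 200.0 MPa, ρ = 7080 kg/m³
  candidate F: σ_y = 520.0 MPa, ρ = 7809 kg/m³
  candidate F: M = 8.28×10⁻³
  candidate R: M = 4.83×10⁻³
Candidate F ranks first.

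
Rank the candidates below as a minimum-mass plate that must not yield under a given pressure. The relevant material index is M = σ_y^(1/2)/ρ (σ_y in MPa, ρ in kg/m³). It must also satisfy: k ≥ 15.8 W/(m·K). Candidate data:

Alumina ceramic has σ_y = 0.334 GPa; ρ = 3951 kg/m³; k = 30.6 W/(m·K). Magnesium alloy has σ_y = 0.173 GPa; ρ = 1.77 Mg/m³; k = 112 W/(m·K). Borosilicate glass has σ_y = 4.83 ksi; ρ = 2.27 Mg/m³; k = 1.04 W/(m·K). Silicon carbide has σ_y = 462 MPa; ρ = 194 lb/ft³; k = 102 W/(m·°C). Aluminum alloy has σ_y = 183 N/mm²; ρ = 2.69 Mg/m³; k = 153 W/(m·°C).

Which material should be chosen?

magnesium alloy

Screen on constraints: k ≥ 15.8 W/(m·K). Survivors: alumina ceramic, magnesium alloy, silicon carbide, aluminum alloy.
After converting to SI:
  alumina ceramic: σ_y = 334.0 MPa, ρ = 3951 kg/m³
  magnesium alloy: σ_y = 173.0 MPa, ρ = 1770 kg/m³
  silicon carbide: σ_y = 462.0 MPa, ρ = 3108 kg/m³
  aluminum alloy: σ_y = 183.0 MPa, ρ = 2690 kg/m³
  magnesium alloy: M = 7.43×10⁻³
  silicon carbide: M = 6.92×10⁻³
  aluminum alloy: M = 5.03×10⁻³
  alumina ceramic: M = 4.63×10⁻³
Magnesium alloy has the largest M.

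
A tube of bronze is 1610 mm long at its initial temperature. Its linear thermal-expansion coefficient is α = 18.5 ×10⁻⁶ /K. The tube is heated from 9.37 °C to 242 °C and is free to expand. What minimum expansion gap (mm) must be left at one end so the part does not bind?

6.93 mm

ΔT = 242 − 9.37 = 232.6 K.
ΔL = α·L₀·ΔT = 18.5×10⁻⁶ × 1610 mm × 232.6 K = 6.93 mm.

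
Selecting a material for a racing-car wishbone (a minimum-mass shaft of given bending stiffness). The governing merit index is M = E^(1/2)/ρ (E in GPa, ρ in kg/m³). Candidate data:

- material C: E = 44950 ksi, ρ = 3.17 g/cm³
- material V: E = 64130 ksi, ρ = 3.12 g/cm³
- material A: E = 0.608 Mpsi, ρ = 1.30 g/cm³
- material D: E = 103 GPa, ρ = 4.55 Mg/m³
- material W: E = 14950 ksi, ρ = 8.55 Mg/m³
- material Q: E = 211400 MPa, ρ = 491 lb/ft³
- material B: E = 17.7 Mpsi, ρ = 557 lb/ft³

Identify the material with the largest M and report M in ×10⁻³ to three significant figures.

material V, M = 6.74×10⁻³

After converting to SI:
  material C: E = 309.9 GPa, ρ = 3170 kg/m³
  material V: E = 442.2 GPa, ρ = 3120 kg/m³
  material A: E = 4.192 GPa, ρ = 1300 kg/m³
  material D: E = 103.0 GPa, ρ = 4550 kg/m³
  material W: E = 103.1 GPa, ρ = 8550 kg/m³
  material Q: E = 211.4 GPa, ρ = 7865 kg/m³
  material B: E = 122.0 GPa, ρ = 8922 kg/m³
  material V: M = 6.74×10⁻³
  material C: M = 5.55×10⁻³
  material D: M = 2.23×10⁻³
  material Q: M = 1.85×10⁻³
  material A: M = 1.57×10⁻³
  material B: M = 1.24×10⁻³
  material W: M = 1.19×10⁻³
Material V ranks first.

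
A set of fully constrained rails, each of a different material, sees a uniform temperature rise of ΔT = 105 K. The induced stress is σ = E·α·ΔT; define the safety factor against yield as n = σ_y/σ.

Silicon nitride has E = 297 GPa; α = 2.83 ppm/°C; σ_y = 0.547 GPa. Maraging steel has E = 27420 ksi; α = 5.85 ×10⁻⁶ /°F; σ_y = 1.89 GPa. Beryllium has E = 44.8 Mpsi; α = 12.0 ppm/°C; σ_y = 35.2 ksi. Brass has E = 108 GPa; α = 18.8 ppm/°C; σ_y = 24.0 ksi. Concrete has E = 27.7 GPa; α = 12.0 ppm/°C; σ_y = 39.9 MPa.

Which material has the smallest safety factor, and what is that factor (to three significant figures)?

With everything in SI (GPa, ×10⁻⁶/K, MPa):
  silicon nitride: E = 297.0, α = 2.83, σ_y = 547.0 → σ = 88.3 MPa, n = 6.20
  maraging steel: E = 189.1, α = 10.5, σ_y = 1890 → σ = 209 MPa, n = 9.04
  beryllium: E = 308.9, α = 12.0, σ_y = 242.7 → σ = 389 MPa, n = 0.624
  brass: E = 108.0, α = 18.8, σ_y = 165.5 → σ = 213 MPa, n = 0.776
  concrete: E = 27.70, α = 12.0, σ_y = 39.90 → σ = 34.9 MPa, n = 1.14
Beryllium has the lowest safety factor, n = 0.624.

beryllium, n = 0.624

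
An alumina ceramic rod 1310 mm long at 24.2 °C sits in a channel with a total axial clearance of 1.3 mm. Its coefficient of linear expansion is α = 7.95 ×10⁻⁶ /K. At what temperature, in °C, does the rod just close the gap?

149 °C

α·L₀·ΔT = 1.3 mm ⇒ ΔT = 1.3 / (7.95×10⁻⁶ × 1310.0) = 124.8 K.
T = 24.2 + 124.8 = 149.0 °C.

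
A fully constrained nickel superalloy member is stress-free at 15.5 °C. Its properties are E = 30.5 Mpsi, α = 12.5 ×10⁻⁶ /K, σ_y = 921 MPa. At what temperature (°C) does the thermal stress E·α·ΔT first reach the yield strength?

366 °C

E = 30.5 Mpsi = 210.3 GPa.
E·α·ΔT = 921.0 MPa ⇒ ΔT = 921.0 / (210.3×10³ × 12.5×10⁻⁶) = 350.4 K.
T = 15.5 + 350.4 = 365.9 °C.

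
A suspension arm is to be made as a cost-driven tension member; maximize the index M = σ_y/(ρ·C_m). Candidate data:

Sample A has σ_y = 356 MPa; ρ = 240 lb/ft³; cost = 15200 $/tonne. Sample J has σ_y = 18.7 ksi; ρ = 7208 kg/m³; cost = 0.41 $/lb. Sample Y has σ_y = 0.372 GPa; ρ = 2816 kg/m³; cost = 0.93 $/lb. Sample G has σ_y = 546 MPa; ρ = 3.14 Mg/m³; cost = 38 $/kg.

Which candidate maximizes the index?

sample Y

In SI units:
  sample A: σ_y = 356.0 MPa, ρ = 3844 kg/m³, cost = 15.20 $/kg
  sample J: σ_y = 128.9 MPa, ρ = 7208 kg/m³, cost = 0.9039 $/kg
  sample Y: σ_y = 372.0 MPa, ρ = 2816 kg/m³, cost = 2.050 $/kg
  sample G: σ_y = 546.0 MPa, ρ = 3140 kg/m³, cost = 38.00 $/kg
  sample Y: M = 64.4 kN·m per $
  sample J: M = 19.8 kN·m per $
  sample A: M = 6.09 kN·m per $
  sample G: M = 4.58 kN·m per $
Sample Y ranks first.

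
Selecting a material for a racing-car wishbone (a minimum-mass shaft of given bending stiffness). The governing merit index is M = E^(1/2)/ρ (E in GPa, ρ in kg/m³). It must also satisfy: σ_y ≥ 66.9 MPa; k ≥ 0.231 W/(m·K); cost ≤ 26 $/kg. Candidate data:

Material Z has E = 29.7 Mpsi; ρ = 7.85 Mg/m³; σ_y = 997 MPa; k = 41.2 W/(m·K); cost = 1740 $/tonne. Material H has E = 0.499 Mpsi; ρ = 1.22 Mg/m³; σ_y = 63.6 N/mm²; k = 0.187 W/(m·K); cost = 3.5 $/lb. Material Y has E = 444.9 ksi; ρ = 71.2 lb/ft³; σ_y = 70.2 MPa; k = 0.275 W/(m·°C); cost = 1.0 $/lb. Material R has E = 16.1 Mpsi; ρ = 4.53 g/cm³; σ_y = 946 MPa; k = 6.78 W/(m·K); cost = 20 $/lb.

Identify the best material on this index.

Screen on constraints: σ_y ≥ 66.9 MPa; k ≥ 0.231 W/(m·K); cost ≤ 26 $/kg. Survivors: material Z, material Y.
After converting to SI:
  material Z: E = 204.8 GPa, ρ = 7850 kg/m³
  material Y: E = 3.067 GPa, ρ = 1141 kg/m³
  material Z: M = 1.82×10⁻³
  material Y: M = 1.54×10⁻³
Material Z ranks first.

material Z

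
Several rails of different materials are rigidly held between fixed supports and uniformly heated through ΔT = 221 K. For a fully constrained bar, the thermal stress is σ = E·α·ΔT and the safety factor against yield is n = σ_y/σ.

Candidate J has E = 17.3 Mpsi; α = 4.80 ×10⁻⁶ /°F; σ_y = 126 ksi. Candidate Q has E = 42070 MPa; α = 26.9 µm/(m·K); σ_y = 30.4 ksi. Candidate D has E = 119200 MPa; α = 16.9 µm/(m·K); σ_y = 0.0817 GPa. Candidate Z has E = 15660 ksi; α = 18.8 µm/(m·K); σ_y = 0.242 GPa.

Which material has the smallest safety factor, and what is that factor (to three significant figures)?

Converting E to GPa, α to ×10⁻⁶/K, σ_y to MPa, then σ and n for each:
  candidate J: E = 119.3, α = 8.64, σ_y = 868.7 → σ = 228 MPa, n = 3.81
  candidate Q: E = 42.07, α = 26.9, σ_y = 209.6 → σ = 250 MPa, n = 0.838
  candidate D: E = 119.2, α = 16.9, σ_y = 81.70 → σ = 445 MPa, n = 0.184
  candidate Z: E = 108.0, α = 18.8, σ_y = 242.0 → σ = 449 MPa, n = 0.539
The minimum is candidate D at n = 0.184.

candidate D, n = 0.184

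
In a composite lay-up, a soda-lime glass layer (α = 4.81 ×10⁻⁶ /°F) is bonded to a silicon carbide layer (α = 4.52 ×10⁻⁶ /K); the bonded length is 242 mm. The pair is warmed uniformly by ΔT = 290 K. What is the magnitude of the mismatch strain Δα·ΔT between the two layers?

soda-lime glass: α = 4.81×10⁻⁶/°F × 9/5 = 8.66×10⁻⁶/K.
Δα = |8.66 − 4.52|×10⁻⁶/K = 4.14×10⁻⁶/K.
Mismatch strain = Δα·ΔT = 4.14×10⁻⁶ × 290.0 = 1.20×10⁻³.

1.20×10⁻³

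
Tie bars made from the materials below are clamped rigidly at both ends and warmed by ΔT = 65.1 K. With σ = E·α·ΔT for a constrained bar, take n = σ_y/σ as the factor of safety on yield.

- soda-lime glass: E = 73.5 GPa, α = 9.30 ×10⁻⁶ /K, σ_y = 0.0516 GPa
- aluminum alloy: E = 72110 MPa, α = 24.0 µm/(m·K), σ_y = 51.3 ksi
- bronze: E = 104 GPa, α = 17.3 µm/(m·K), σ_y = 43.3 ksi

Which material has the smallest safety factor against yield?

soda-lime glass

With everything in SI (GPa, ×10⁻⁶/K, MPa):
  soda-lime glass: E = 73.50, α = 9.30, σ_y = 51.60 → σ = 44.5 MPa, n = 1.16
  aluminum alloy: E = 72.11, α = 24.0, σ_y = 353.7 → σ = 113 MPa, n = 3.14
  bronze: E = 104.0, α = 17.3, σ_y = 298.5 → σ = 117 MPa, n = 2.55
Smallest n: soda-lime glass with n = 1.16.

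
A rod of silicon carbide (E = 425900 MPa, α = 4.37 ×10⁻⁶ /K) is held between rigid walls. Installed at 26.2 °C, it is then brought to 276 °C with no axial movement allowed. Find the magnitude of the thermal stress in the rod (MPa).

E = 425900 MPa = 425.9 GPa.
ΔT = 249.8 K. Constrained thermal stress σ = E·α·ΔT = 425.9×10³ MPa × 4.37×10⁻⁶ × 249.8 = 465 MPa (compressive).

465 MPa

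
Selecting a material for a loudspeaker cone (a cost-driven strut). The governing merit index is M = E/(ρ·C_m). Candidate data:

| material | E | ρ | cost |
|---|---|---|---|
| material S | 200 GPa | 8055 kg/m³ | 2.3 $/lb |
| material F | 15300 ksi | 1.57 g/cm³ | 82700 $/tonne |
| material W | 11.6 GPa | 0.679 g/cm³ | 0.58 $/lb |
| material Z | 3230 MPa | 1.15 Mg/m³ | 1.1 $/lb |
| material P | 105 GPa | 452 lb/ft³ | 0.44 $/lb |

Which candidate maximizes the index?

material P

Convert each candidate to consistent units, then evaluate M:
  material S: E = 200.0 GPa, ρ = 8055 kg/m³, cost = 5.071 $/kg
  material F: E = 105.5 GPa, ρ = 1570 kg/m³, cost = 82.70 $/kg
  material W: E = 11.60 GPa, ρ = 679.0 kg/m³, cost = 1.279 $/kg
  material Z: E = 3.230 GPa, ρ = 1150 kg/m³, cost = 2.425 $/kg
  material P: E = 105.0 GPa, ρ = 7240 kg/m³, cost = 0.9700 $/kg
  material P: M = 15.0 MN·m per $
  material W: M = 13.4 MN·m per $
  material S: M = 4.90 MN·m per $
  material Z: M = 1.16 MN·m per $
  material F: M = 0.812 MN·m per $
Material P ranks first.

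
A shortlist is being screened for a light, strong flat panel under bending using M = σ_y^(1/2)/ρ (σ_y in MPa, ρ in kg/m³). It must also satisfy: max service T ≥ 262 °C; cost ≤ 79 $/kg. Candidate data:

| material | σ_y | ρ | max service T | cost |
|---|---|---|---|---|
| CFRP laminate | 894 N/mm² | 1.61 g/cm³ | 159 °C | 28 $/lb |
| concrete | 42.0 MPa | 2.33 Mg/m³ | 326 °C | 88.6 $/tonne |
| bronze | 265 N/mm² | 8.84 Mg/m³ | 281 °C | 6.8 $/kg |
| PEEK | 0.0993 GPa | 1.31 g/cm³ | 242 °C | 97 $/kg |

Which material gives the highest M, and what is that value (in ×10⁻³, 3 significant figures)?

concrete, M = 2.78×10⁻³

Screen on constraints: max service T ≥ 262 °C; cost ≤ 79 $/kg. Survivors: concrete, bronze.
Putting every candidate on a common basis:
  concrete: σ_y = 42.00 MPa, ρ = 2330 kg/m³
  bronze: σ_y = 265.0 MPa, ρ = 8840 kg/m³
  concrete: M = 2.78×10⁻³
  bronze: M = 1.84×10⁻³
Highest index: concrete.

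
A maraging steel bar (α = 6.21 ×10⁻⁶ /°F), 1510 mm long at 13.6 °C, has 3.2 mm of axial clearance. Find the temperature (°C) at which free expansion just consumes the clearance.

203 °C

α = 6.21×10⁻⁶/°F × 9/5 = 11.2×10⁻⁶/K.
α·L₀·ΔT = 3.2 mm ⇒ ΔT = 3.2 / (11.2×10⁻⁶ × 1510.0) = 189.6 K.
T = 13.6 + 189.6 = 203.2 °C.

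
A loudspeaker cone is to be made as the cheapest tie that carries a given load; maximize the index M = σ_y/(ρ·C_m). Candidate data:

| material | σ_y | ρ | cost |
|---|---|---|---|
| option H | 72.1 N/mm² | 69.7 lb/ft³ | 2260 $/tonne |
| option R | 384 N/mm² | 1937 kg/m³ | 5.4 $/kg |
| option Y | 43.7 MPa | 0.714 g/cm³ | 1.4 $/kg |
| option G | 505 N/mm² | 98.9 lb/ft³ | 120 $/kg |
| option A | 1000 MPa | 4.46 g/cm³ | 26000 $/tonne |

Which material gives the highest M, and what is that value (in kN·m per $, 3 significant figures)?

option Y, M = 43.7 kN·m per $

In SI units:
  option H: σ_y = 72.10 MPa, ρ = 1116 kg/m³, cost = 2.260 $/kg
  option R: σ_y = 384.0 MPa, ρ = 1937 kg/m³, cost = 5.400 $/kg
  option Y: σ_y = 43.70 MPa, ρ = 714.0 kg/m³, cost = 1.400 $/kg
  option G: σ_y = 505.0 MPa, ρ = 1584 kg/m³, cost = 120.0 $/kg
  option A: σ_y = 1000 MPa, ρ = 4460 kg/m³, cost = 26.00 $/kg
  option Y: M = 43.7 kN·m per $
  option R: M = 36.7 kN·m per $
  option H: M = 28.6 kN·m per $
  option A: M = 8.62 kN·m per $
  option G: M = 2.66 kN·m per $
Highest index: option Y.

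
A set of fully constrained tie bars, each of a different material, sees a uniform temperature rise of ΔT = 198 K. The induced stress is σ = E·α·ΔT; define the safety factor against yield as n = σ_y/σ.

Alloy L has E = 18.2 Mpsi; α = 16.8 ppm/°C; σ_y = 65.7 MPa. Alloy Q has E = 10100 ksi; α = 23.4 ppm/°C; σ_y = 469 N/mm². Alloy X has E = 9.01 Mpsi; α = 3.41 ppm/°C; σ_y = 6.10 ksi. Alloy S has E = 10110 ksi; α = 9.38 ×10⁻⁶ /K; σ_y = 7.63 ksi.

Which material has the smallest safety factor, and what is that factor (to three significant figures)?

alloy L, n = 0.157

Converting E to GPa, α to ×10⁻⁶/K, σ_y to MPa, then σ and n for each:
  alloy L: E = 125.5, α = 16.8, σ_y = 65.70 → σ = 417 MPa, n = 0.157
  alloy Q: E = 69.64, α = 23.4, σ_y = 469.0 → σ = 323 MPa, n = 1.45
  alloy X: E = 62.12, α = 3.41, σ_y = 42.06 → σ = 41.9 MPa, n = 1.00
  alloy S: E = 69.71, α = 9.38, σ_y = 52.61 → σ = 129 MPa, n = 0.406
Smallest n: alloy L with n = 0.157.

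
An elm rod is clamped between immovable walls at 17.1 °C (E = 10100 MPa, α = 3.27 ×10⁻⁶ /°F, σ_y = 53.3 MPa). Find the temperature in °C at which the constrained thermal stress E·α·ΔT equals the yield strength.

E = 10100 MPa = 10.10 GPa.
α = 3.27×10⁻⁶/°F × 9/5 = 5.89×10⁻⁶/K.
E·α·ΔT = 53.30 MPa ⇒ ΔT = 53.30 / (10.10×10³ × 5.89×10⁻⁶) = 896.6 K.
T = 17.1 + 896.6 = 913.7 °C.

914 °C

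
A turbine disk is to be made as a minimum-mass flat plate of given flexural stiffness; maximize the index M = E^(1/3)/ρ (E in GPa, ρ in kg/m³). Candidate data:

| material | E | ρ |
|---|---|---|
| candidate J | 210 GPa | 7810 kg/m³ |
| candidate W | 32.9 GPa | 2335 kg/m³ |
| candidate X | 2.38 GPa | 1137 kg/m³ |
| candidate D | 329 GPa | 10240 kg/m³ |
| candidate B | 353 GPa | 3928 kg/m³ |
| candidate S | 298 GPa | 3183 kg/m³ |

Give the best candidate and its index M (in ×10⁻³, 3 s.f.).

candidate S, M = 2.10×10⁻³

Per-candidate index values:
  candidate S: M = 2.10×10⁻³
  candidate B: M = 1.80×10⁻³
  candidate W: M = 1.37×10⁻³
  candidate X: M = 1.17×10⁻³
  candidate J: M = 0.761×10⁻³
  candidate D: M = 0.674×10⁻³
Highest index: candidate S.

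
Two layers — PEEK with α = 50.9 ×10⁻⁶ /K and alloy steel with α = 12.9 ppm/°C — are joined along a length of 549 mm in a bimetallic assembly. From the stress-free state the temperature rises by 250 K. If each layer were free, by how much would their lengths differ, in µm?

Δα = |50.9 − 12.9|×10⁻⁶/K = 38.0×10⁻⁶/K.
ΔL_mismatch = Δα·L·ΔT = 38.0×10⁻⁶ × 549.0 mm × 250.0 K = 5220 µm.

5220 µm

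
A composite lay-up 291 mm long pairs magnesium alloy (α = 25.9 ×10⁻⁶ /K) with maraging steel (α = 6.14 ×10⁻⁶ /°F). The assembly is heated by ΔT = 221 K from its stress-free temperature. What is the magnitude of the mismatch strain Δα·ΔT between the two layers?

3.28×10⁻³

maraging steel: α = 6.14×10⁻⁶/°F × 9/5 = 11.1×10⁻⁶/K.
Δα = |25.9 − 11.1|×10⁻⁶/K = 14.8×10⁻⁶/K.
Mismatch strain = Δα·ΔT = 14.8×10⁻⁶ × 221.0 = 3.28×10⁻³.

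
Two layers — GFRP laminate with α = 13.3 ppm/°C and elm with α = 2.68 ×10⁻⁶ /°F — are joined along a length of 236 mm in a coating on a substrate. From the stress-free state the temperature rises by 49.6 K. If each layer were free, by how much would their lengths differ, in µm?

99.2 µm

elm: α = 2.68×10⁻⁶/°F × 9/5 = 4.82×10⁻⁶/K.
Δα = |13.3 − 4.82|×10⁻⁶/K = 8.48×10⁻⁶/K.
ΔL_mismatch = Δα·L·ΔT = 8.48×10⁻⁶ × 236.0 mm × 49.6 K = 99.2 µm.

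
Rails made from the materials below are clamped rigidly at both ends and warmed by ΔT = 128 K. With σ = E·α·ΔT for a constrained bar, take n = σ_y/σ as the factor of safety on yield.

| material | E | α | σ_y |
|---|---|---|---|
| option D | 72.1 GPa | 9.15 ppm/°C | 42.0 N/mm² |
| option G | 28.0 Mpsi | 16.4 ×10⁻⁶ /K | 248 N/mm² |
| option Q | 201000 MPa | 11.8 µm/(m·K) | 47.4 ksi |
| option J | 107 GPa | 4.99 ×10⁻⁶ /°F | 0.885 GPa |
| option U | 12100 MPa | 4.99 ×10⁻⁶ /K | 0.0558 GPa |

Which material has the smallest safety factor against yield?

option D

With everything in SI (GPa, ×10⁻⁶/K, MPa):
  option D: E = 72.10, α = 9.15, σ_y = 42.00 → σ = 84.4 MPa, n = 0.497
  option G: E = 193.1, α = 16.4, σ_y = 248.0 → σ = 405 MPa, n = 0.612
  option Q: E = 201.0, α = 11.8, σ_y = 326.8 → σ = 304 MPa, n = 1.08
  option J: E = 107.0, α = 8.98, σ_y = 885.0 → σ = 123 MPa, n = 7.19
  option U: E = 12.10, α = 4.99, σ_y = 55.80 → σ = 7.73 MPa, n = 7.22
Option D has the lowest safety factor, n = 0.497.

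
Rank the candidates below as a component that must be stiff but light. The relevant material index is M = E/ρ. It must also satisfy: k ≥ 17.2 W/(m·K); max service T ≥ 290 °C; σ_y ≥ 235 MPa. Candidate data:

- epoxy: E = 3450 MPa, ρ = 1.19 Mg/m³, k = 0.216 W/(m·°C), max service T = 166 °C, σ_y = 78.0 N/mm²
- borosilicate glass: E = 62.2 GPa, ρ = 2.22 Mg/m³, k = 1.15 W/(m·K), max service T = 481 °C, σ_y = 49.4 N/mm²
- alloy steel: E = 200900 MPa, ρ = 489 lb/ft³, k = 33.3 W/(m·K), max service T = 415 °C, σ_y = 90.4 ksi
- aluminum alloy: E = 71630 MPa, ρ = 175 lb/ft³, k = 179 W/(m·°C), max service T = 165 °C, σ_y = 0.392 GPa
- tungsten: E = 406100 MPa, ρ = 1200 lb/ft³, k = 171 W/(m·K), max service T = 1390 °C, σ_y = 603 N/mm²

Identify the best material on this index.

alloy steel

Screen on constraints: k ≥ 17.2 W/(m·K); max service T ≥ 290 °C; σ_y ≥ 235 MPa. Survivors: alloy steel, tungsten.
After converting to SI:
  alloy steel: E = 200.9 GPa, ρ = 7833 kg/m³
  tungsten: E = 406.1 GPa, ρ = 19220 kg/m³
  alloy steel: M = 25.6 MN·m/kg
  tungsten: M = 21.1 MN·m/kg
The maximum is for alloy steel.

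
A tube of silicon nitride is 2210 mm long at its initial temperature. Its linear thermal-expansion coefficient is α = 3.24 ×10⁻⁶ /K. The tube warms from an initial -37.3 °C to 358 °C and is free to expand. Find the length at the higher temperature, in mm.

ΔT = 358 − (-37.3) = 395.3 K.
ΔL = α·L₀·ΔT = 3.24×10⁻⁶ × 2210 mm × 395.3 K = 2.83 mm.
L = L₀ + ΔL = 2210 + 2.83 = 2212.8 mm.

2212.8 mm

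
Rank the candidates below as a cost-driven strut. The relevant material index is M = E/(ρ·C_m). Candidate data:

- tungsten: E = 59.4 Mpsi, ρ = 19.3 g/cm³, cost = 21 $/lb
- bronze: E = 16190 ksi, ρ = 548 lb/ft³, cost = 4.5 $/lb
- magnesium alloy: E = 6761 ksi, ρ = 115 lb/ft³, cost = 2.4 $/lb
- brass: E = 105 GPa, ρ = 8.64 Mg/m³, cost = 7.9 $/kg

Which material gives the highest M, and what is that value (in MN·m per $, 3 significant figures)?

magnesium alloy, M = 4.78 MN·m per $

In SI units:
  tungsten: E = 409.5 GPa, ρ = 19300 kg/m³, cost = 46.30 $/kg
  bronze: E = 111.6 GPa, ρ = 8778 kg/m³, cost = 9.921 $/kg
  magnesium alloy: E = 46.62 GPa, ρ = 1842 kg/m³, cost = 5.291 $/kg
  brass: E = 105.0 GPa, ρ = 8640 kg/m³, cost = 7.900 $/kg
  magnesium alloy: M = 4.78 MN·m per $
  brass: M = 1.54 MN·m per $
  bronze: M = 1.28 MN·m per $
  tungsten: M = 0.458 MN·m per $
Magnesium alloy has the largest M.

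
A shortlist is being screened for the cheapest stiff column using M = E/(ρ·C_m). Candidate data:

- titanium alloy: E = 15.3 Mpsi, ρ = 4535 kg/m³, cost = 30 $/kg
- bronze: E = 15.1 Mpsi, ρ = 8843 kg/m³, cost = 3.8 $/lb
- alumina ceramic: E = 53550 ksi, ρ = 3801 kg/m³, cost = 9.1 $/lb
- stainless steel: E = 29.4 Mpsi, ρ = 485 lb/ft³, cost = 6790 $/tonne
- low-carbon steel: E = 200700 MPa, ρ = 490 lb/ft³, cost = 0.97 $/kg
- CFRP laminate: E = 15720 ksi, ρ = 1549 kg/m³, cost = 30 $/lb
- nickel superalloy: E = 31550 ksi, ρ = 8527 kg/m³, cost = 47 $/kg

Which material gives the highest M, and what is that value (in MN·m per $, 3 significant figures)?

In SI units:
  titanium alloy: E = 105.5 GPa, ρ = 4535 kg/m³, cost = 30.00 $/kg
  bronze: E = 104.1 GPa, ρ = 8843 kg/m³, cost = 8.377 $/kg
  alumina ceramic: E = 369.2 GPa, ρ = 3801 kg/m³, cost = 20.06 $/kg
  stainless steel: E = 202.7 GPa, ρ = 7769 kg/m³, cost = 6.790 $/kg
  low-carbon steel: E = 200.7 GPa, ρ = 7849 kg/m³, cost = 0.9700 $/kg
  CFRP laminate: E = 108.4 GPa, ρ = 1549 kg/m³, cost = 66.14 $/kg
  nickel superalloy: E = 217.5 GPa, ρ = 8527 kg/m³, cost = 47.00 $/kg
  low-carbon steel: M = 26.4 MN·m per $
  alumina ceramic: M = 4.84 MN·m per $
  stainless steel: M = 3.84 MN·m per $
  bronze: M = 1.41 MN·m per $
  CFRP laminate: M = 1.06 MN·m per $
  titanium alloy: M = 0.775 MN·m per $
  nickel superalloy: M = 0.543 MN·m per $
Low-carbon steel has the largest M.

low-carbon steel, M = 26.4 MN·m per $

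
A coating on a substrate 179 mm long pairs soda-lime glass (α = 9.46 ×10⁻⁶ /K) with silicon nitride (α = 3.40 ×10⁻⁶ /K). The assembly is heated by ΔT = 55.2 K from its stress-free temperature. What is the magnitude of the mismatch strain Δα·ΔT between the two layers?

Δα = |9.46 − 3.40|×10⁻⁶/K = 6.06×10⁻⁶/K.
Mismatch strain = Δα·ΔT = 6.06×10⁻⁶ × 55.2 = 3.35×10⁻⁴.

3.35×10⁻⁴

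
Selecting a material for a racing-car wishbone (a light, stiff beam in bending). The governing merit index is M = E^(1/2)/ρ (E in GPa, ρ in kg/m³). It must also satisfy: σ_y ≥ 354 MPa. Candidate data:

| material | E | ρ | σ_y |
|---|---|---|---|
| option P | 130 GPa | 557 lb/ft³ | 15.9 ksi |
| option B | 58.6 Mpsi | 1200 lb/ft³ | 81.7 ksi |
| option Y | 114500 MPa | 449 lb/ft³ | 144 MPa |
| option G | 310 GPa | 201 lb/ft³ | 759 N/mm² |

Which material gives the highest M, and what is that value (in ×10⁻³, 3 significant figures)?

option G, M = 5.47×10⁻³

Screen on constraints: σ_y ≥ 354 MPa. Survivors: option B, option G.
In SI units:
  option B: E = 404.0 GPa, ρ = 19220 kg/m³
  option G: E = 310.0 GPa, ρ = 3220 kg/m³
  option G: M = 5.47×10⁻³
  option B: M = 1.05×10⁻³
Option G ranks first.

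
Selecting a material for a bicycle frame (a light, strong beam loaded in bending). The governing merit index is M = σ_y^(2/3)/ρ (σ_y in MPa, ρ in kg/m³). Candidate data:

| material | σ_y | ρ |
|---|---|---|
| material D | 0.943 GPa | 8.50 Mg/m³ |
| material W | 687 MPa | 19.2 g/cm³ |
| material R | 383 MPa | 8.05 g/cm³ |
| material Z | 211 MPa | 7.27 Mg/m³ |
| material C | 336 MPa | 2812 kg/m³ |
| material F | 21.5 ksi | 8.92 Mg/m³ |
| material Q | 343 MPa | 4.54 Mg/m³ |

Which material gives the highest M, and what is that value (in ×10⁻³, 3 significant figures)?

In SI units:
  material D: σ_y = 943.0 MPa, ρ = 8500 kg/m³
  material W: σ_y = 687.0 MPa, ρ = 19200 kg/m³
  material R: σ_y = 383.0 MPa, ρ = 8050 kg/m³
  material Z: σ_y = 211.0 MPa, ρ = 7270 kg/m³
  material C: σ_y = 336.0 MPa, ρ = 2812 kg/m³
  material F: σ_y = 148.2 MPa, ρ = 8920 kg/m³
  material Q: σ_y = 343.0 MPa, ρ = 4540 kg/m³
  material C: M = 17.2×10⁻³
  material D: M = 11.3×10⁻³
  material Q: M = 10.8×10⁻³
  material R: M = 6.55×10⁻³
  material Z: M = 4.88×10⁻³
  material W: M = 4.06×10⁻³
  material F: M = 3.14×10⁻³
The maximum is for material C.

material C, M = 17.2×10⁻³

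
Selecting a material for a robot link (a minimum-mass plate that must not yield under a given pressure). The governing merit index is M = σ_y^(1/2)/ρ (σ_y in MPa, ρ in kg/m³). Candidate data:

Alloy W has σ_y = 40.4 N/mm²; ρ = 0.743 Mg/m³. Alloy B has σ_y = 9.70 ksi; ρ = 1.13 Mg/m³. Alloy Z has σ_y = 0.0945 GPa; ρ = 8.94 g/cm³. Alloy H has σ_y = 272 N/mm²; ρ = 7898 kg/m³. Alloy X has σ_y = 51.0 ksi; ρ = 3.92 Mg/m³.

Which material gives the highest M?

Convert each candidate to consistent units, then evaluate M:
  alloy W: σ_y = 40.40 MPa, ρ = 743.0 kg/m³
  alloy B: σ_y = 66.88 MPa, ρ = 1130 kg/m³
  alloy Z: σ_y = 94.50 MPa, ρ = 8940 kg/m³
  alloy H: σ_y = 272.0 MPa, ρ = 7898 kg/m³
  alloy X: σ_y = 351.6 MPa, ρ = 3920 kg/m³
  alloy W: M = 8.55×10⁻³
  alloy B: M = 7.24×10⁻³
  alloy X: M = 4.78×10⁻³
  alloy H: M = 2.09×10⁻³
  alloy Z: M = 1.09×10⁻³
Alloy W has the largest M.

alloy W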